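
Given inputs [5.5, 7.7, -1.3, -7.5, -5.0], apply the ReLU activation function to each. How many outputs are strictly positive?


ReLU(x) = max(0, x) for each element:
ReLU(5.5) = 5.5
ReLU(7.7) = 7.7
ReLU(-1.3) = 0
ReLU(-7.5) = 0
ReLU(-5.0) = 0
Active neurons (>0): 2

2


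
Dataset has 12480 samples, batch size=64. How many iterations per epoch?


Iterations per epoch = dataset_size / batch_size
= 12480 / 64
= 195

195


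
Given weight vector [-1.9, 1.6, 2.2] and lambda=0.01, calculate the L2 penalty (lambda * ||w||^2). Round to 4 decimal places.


Squaring each weight:
(-1.9)^2 = 3.61
1.6^2 = 2.56
2.2^2 = 4.84
Sum of squares = 11.01
Penalty = 0.01 * 11.01 = 0.1101

0.1101


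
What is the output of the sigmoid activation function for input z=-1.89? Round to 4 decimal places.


sigmoid(z) = 1 / (1 + exp(-z))
exp(-(-1.89)) = exp(1.89) = 6.6194
1 + 6.6194 = 7.6194
1 / 7.6194 = 0.1312

0.1312


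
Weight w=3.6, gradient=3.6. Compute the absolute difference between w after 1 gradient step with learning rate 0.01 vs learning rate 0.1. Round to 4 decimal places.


With lr=0.01: w_new = 3.6 - 0.01 * 3.6 = 3.564
With lr=0.1: w_new = 3.6 - 0.1 * 3.6 = 3.24
Absolute difference = |3.564 - 3.24|
= 0.3240

0.3240


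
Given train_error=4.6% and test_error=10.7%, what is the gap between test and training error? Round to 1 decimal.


Generalization gap = test_error - train_error
= 10.7 - 4.6
= 6.1%
A moderate gap.

6.1


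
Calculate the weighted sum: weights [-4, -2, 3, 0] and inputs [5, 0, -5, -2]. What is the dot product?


Element-wise products:
-4 * 5 = -20
-2 * 0 = 0
3 * -5 = -15
0 * -2 = 0
Sum = -20 + 0 + -15 + 0
= -35

-35


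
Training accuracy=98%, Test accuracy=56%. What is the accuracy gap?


Gap = train_accuracy - test_accuracy
= 98 - 56
= 42%
This large gap strongly indicates overfitting.

42


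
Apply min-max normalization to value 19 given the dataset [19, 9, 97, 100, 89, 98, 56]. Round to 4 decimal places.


Min = 9, Max = 100
Range = 100 - 9 = 91
Scaled = (x - min) / (max - min)
= (19 - 9) / 91
= 10 / 91
= 0.1099

0.1099


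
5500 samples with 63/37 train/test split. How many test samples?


Train samples = 5500 * 63% = 3465
Test samples = 5500 - 3465
= 2035

2035


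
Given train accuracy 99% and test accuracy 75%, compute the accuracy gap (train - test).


Gap = train_accuracy - test_accuracy
= 99 - 75
= 24%
This large gap strongly indicates overfitting.

24


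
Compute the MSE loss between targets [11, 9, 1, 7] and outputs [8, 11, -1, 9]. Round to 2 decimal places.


Differences: [3, -2, 2, -2]
Squared errors: [9, 4, 4, 4]
Sum of squared errors = 21
MSE = 21 / 4 = 5.25

5.25


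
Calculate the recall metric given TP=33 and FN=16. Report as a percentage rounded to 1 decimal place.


Recall = TP / (TP + FN) * 100
= 33 / (33 + 16)
= 33 / 49
= 0.6735
= 67.3%

67.3


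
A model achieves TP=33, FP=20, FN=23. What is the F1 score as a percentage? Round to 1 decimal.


Precision = TP / (TP + FP) = 33 / 53 = 0.6226
Recall = TP / (TP + FN) = 33 / 56 = 0.5893
F1 = 2 * P * R / (P + R)
= 2 * 0.6226 * 0.5893 / (0.6226 + 0.5893)
= 0.7338 / 1.2119
= 0.6055
As percentage: 60.6%

60.6


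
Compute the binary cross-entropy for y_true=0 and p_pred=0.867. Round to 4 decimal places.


For y=0: Loss = -log(1-p)
= -log(1 - 0.867)
= -log(0.133)
= -(-2.0174)
= 2.0174

2.0174


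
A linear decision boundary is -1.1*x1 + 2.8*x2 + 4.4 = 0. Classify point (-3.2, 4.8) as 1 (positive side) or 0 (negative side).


Compute -1.1 * -3.2 + 2.8 * 4.8 + 4.4
= 3.52 + 13.44 + 4.4
= 21.36
Since 21.36 >= 0, the point is on the positive side.

1


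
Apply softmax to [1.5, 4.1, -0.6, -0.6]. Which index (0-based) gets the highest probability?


Softmax is a monotonic transformation, so it preserves the argmax.
We need to find the index of the maximum logit.
Index 0: 1.5
Index 1: 4.1
Index 2: -0.6
Index 3: -0.6
Maximum logit = 4.1 at index 1

1


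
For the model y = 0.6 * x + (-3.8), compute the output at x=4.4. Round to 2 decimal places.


y = 0.6 * 4.4 + (-3.8)
= 2.64 + (-3.8)
= -1.16

-1.16


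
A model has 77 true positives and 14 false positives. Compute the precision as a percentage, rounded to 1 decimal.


Precision = TP / (TP + FP) * 100
= 77 / (77 + 14)
= 77 / 91
= 0.8462
= 84.6%

84.6


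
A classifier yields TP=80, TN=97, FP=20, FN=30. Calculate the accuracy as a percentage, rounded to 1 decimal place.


Accuracy = (TP + TN) / (TP + TN + FP + FN) * 100
= (80 + 97) / (80 + 97 + 20 + 30)
= 177 / 227
= 0.7797
= 78.0%

78.0


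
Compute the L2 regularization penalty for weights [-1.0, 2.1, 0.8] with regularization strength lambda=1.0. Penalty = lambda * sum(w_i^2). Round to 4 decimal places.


Squaring each weight:
(-1.0)^2 = 1.0
2.1^2 = 4.41
0.8^2 = 0.64
Sum of squares = 6.05
Penalty = 1.0 * 6.05 = 6.0500

6.0500


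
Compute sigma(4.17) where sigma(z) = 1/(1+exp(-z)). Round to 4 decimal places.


sigmoid(z) = 1 / (1 + exp(-z))
exp(-(4.17)) = exp(-4.17) = 0.0155
1 + 0.0155 = 1.0155
1 / 1.0155 = 0.9848

0.9848


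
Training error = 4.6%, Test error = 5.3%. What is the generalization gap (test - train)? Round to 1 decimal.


Generalization gap = test_error - train_error
= 5.3 - 4.6
= 0.7%
A small gap suggests good generalization.

0.7


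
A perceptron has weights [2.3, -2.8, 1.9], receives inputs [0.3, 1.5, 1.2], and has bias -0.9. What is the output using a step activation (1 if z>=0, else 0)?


z = w . x + b
= 2.3*0.3 + -2.8*1.5 + 1.9*1.2 + -0.9
= 0.69 + -4.2 + 2.28 + -0.9
= -1.23 + -0.9
= -2.13
Since z = -2.13 < 0, output = 0

0


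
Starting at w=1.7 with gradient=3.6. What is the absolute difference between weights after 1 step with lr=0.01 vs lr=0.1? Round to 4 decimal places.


With lr=0.01: w_new = 1.7 - 0.01 * 3.6 = 1.664
With lr=0.1: w_new = 1.7 - 0.1 * 3.6 = 1.34
Absolute difference = |1.664 - 1.34|
= 0.3240

0.3240


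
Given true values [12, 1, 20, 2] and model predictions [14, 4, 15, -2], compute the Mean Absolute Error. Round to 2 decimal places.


Absolute errors: [2, 3, 5, 4]
Sum of absolute errors = 14
MAE = 14 / 4 = 3.50

3.50


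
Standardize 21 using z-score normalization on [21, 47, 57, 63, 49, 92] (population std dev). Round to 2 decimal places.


Mean = (21 + 47 + 57 + 63 + 49 + 92) / 6 = 54.8333
Variance = sum((x_i - mean)^2) / n = 448.8056
Std = sqrt(448.8056) = 21.185
Z = (x - mean) / std
= (21 - 54.8333) / 21.185
= -33.8333 / 21.185
= -1.60

-1.60


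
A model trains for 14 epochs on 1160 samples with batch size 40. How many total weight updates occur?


Iterations per epoch = 1160 / 40 = 29
Total updates = iterations_per_epoch * epochs
= 29 * 14
= 406

406


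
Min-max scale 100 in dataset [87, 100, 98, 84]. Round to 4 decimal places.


Min = 84, Max = 100
Range = 100 - 84 = 16
Scaled = (x - min) / (max - min)
= (100 - 84) / 16
= 16 / 16
= 1.0000

1.0000


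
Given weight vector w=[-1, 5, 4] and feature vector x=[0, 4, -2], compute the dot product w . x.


Element-wise products:
-1 * 0 = 0
5 * 4 = 20
4 * -2 = -8
Sum = 0 + 20 + -8
= 12

12


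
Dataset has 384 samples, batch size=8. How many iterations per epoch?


Iterations per epoch = dataset_size / batch_size
= 384 / 8
= 48

48


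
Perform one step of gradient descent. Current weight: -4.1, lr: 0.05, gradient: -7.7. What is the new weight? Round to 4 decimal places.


w_new = w_old - lr * gradient
= -4.1 - 0.05 * -7.7
= -4.1 - (-0.385)
= -3.7150

-3.7150


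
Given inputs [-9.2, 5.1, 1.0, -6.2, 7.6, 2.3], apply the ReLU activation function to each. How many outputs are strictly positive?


ReLU(x) = max(0, x) for each element:
ReLU(-9.2) = 0
ReLU(5.1) = 5.1
ReLU(1.0) = 1.0
ReLU(-6.2) = 0
ReLU(7.6) = 7.6
ReLU(2.3) = 2.3
Active neurons (>0): 4

4


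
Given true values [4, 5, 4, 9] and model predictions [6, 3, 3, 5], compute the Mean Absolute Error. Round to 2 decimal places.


Absolute errors: [2, 2, 1, 4]
Sum of absolute errors = 9
MAE = 9 / 4 = 2.25

2.25


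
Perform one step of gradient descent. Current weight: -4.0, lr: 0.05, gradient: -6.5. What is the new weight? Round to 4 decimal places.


w_new = w_old - lr * gradient
= -4.0 - 0.05 * -6.5
= -4.0 - (-0.325)
= -3.6750

-3.6750


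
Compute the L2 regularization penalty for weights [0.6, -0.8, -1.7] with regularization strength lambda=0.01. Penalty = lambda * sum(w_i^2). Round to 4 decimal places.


Squaring each weight:
0.6^2 = 0.36
(-0.8)^2 = 0.64
(-1.7)^2 = 2.89
Sum of squares = 3.89
Penalty = 0.01 * 3.89 = 0.0389

0.0389


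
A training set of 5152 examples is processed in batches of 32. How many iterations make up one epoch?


Iterations per epoch = dataset_size / batch_size
= 5152 / 32
= 161

161


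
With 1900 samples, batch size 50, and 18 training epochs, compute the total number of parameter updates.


Iterations per epoch = 1900 / 50 = 38
Total updates = iterations_per_epoch * epochs
= 38 * 18
= 684

684


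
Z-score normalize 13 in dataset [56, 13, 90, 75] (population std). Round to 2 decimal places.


Mean = (56 + 13 + 90 + 75) / 4 = 58.5
Variance = sum((x_i - mean)^2) / n = 835.25
Std = sqrt(835.25) = 28.9007
Z = (x - mean) / std
= (13 - 58.5) / 28.9007
= -45.5 / 28.9007
= -1.57

-1.57


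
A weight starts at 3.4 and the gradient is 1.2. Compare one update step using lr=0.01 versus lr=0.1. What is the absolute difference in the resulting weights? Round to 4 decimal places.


With lr=0.01: w_new = 3.4 - 0.01 * 1.2 = 3.388
With lr=0.1: w_new = 3.4 - 0.1 * 1.2 = 3.28
Absolute difference = |3.388 - 3.28|
= 0.1080

0.1080


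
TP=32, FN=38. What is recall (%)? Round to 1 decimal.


Recall = TP / (TP + FN) * 100
= 32 / (32 + 38)
= 32 / 70
= 0.4571
= 45.7%

45.7


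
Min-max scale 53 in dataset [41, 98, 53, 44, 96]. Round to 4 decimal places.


Min = 41, Max = 98
Range = 98 - 41 = 57
Scaled = (x - min) / (max - min)
= (53 - 41) / 57
= 12 / 57
= 0.2105

0.2105


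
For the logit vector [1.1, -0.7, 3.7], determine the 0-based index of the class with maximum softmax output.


Softmax is a monotonic transformation, so it preserves the argmax.
We need to find the index of the maximum logit.
Index 0: 1.1
Index 1: -0.7
Index 2: 3.7
Maximum logit = 3.7 at index 2

2


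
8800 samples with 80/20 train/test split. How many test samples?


Train samples = 8800 * 80% = 7040
Test samples = 8800 - 7040
= 1760

1760


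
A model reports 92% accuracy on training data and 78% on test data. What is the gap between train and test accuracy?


Gap = train_accuracy - test_accuracy
= 92 - 78
= 14%
This gap suggests the model is overfitting.

14


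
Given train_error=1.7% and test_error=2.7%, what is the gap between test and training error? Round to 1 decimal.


Generalization gap = test_error - train_error
= 2.7 - 1.7
= 1.0%
A small gap suggests good generalization.

1.0


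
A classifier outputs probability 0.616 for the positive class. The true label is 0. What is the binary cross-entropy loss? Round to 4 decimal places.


For y=0: Loss = -log(1-p)
= -log(1 - 0.616)
= -log(0.384)
= -(-0.9571)
= 0.9571

0.9571


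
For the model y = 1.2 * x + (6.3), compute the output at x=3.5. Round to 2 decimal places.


y = 1.2 * 3.5 + (6.3)
= 4.2 + (6.3)
= 10.50

10.50


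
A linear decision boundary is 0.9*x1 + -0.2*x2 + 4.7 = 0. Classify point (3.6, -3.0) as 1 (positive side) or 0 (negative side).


Compute 0.9 * 3.6 + -0.2 * -3.0 + 4.7
= 3.24 + 0.6 + 4.7
= 8.54
Since 8.54 >= 0, the point is on the positive side.

1


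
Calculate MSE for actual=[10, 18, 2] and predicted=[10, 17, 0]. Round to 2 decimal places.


Differences: [0, 1, 2]
Squared errors: [0, 1, 4]
Sum of squared errors = 5
MSE = 5 / 3 = 1.67

1.67


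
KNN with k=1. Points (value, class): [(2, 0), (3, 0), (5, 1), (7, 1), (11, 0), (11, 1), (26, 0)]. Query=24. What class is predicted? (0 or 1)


Distances from query 24:
Point 26 (class 0): distance = 2
K=1 nearest neighbors: classes = [0]
Votes for class 1: 0 / 1
Majority vote => class 0

0


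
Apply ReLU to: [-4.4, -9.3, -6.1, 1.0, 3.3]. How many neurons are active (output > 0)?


ReLU(x) = max(0, x) for each element:
ReLU(-4.4) = 0
ReLU(-9.3) = 0
ReLU(-6.1) = 0
ReLU(1.0) = 1.0
ReLU(3.3) = 3.3
Active neurons (>0): 2

2


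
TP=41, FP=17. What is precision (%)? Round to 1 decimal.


Precision = TP / (TP + FP) * 100
= 41 / (41 + 17)
= 41 / 58
= 0.7069
= 70.7%

70.7


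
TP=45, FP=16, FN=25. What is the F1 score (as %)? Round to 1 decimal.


Precision = TP / (TP + FP) = 45 / 61 = 0.7377
Recall = TP / (TP + FN) = 45 / 70 = 0.6429
F1 = 2 * P * R / (P + R)
= 2 * 0.7377 * 0.6429 / (0.7377 + 0.6429)
= 0.9485 / 1.3806
= 0.687
As percentage: 68.7%

68.7


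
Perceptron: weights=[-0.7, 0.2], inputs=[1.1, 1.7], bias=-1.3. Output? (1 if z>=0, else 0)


z = w . x + b
= -0.7*1.1 + 0.2*1.7 + -1.3
= -0.77 + 0.34 + -1.3
= -0.43 + -1.3
= -1.73
Since z = -1.73 < 0, output = 0

0


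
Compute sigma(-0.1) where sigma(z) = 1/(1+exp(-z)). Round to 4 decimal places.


sigmoid(z) = 1 / (1 + exp(-z))
exp(-(-0.1)) = exp(0.1) = 1.1052
1 + 1.1052 = 2.1052
1 / 2.1052 = 0.4750

0.4750


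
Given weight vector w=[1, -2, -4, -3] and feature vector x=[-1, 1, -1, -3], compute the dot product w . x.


Element-wise products:
1 * -1 = -1
-2 * 1 = -2
-4 * -1 = 4
-3 * -3 = 9
Sum = -1 + -2 + 4 + 9
= 10

10


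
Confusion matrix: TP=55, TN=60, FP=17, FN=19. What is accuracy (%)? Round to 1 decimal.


Accuracy = (TP + TN) / (TP + TN + FP + FN) * 100
= (55 + 60) / (55 + 60 + 17 + 19)
= 115 / 151
= 0.7616
= 76.2%

76.2


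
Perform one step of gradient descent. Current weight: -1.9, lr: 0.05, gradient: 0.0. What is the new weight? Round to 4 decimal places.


w_new = w_old - lr * gradient
= -1.9 - 0.05 * 0.0
= -1.9 - (0.0)
= -1.9000

-1.9000


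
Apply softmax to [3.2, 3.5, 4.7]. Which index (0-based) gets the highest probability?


Softmax is a monotonic transformation, so it preserves the argmax.
We need to find the index of the maximum logit.
Index 0: 3.2
Index 1: 3.5
Index 2: 4.7
Maximum logit = 4.7 at index 2

2


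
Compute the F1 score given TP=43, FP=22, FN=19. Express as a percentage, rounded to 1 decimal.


Precision = TP / (TP + FP) = 43 / 65 = 0.6615
Recall = TP / (TP + FN) = 43 / 62 = 0.6935
F1 = 2 * P * R / (P + R)
= 2 * 0.6615 * 0.6935 / (0.6615 + 0.6935)
= 0.9176 / 1.3551
= 0.6772
As percentage: 67.7%

67.7


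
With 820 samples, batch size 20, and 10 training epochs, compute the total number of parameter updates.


Iterations per epoch = 820 / 20 = 41
Total updates = iterations_per_epoch * epochs
= 41 * 10
= 410

410


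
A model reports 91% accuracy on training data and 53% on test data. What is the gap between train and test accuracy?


Gap = train_accuracy - test_accuracy
= 91 - 53
= 38%
This large gap strongly indicates overfitting.

38


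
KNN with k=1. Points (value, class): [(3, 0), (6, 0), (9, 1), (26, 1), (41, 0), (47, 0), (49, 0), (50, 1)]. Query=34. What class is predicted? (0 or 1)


Distances from query 34:
Point 41 (class 0): distance = 7
K=1 nearest neighbors: classes = [0]
Votes for class 1: 0 / 1
Majority vote => class 0

0


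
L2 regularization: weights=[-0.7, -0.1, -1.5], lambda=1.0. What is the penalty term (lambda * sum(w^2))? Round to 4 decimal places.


Squaring each weight:
(-0.7)^2 = 0.49
(-0.1)^2 = 0.01
(-1.5)^2 = 2.25
Sum of squares = 2.75
Penalty = 1.0 * 2.75 = 2.7500

2.7500


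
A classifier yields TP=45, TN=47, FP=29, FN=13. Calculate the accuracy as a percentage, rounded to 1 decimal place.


Accuracy = (TP + TN) / (TP + TN + FP + FN) * 100
= (45 + 47) / (45 + 47 + 29 + 13)
= 92 / 134
= 0.6866
= 68.7%

68.7


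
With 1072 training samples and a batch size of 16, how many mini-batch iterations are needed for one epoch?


Iterations per epoch = dataset_size / batch_size
= 1072 / 16
= 67

67


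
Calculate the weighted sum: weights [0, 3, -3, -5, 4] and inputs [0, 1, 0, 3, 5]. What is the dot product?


Element-wise products:
0 * 0 = 0
3 * 1 = 3
-3 * 0 = 0
-5 * 3 = -15
4 * 5 = 20
Sum = 0 + 3 + 0 + -15 + 20
= 8

8


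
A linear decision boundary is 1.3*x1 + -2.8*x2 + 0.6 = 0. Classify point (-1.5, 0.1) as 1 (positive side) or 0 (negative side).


Compute 1.3 * -1.5 + -2.8 * 0.1 + 0.6
= -1.95 + -0.28 + 0.6
= -1.63
Since -1.63 < 0, the point is on the negative side.

0


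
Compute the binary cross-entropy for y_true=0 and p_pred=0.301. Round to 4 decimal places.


For y=0: Loss = -log(1-p)
= -log(1 - 0.301)
= -log(0.699)
= -(-0.3581)
= 0.3581

0.3581


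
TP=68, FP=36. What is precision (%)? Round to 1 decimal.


Precision = TP / (TP + FP) * 100
= 68 / (68 + 36)
= 68 / 104
= 0.6538
= 65.4%

65.4


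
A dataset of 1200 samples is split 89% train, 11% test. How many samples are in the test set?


Train samples = 1200 * 89% = 1068
Test samples = 1200 - 1068
= 132

132


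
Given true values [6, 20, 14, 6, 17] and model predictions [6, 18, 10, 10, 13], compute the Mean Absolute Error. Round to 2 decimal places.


Absolute errors: [0, 2, 4, 4, 4]
Sum of absolute errors = 14
MAE = 14 / 5 = 2.80

2.80


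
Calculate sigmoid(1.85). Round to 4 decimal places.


sigmoid(z) = 1 / (1 + exp(-z))
exp(-(1.85)) = exp(-1.85) = 0.1572
1 + 0.1572 = 1.1572
1 / 1.1572 = 0.8641

0.8641


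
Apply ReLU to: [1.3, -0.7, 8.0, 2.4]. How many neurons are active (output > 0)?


ReLU(x) = max(0, x) for each element:
ReLU(1.3) = 1.3
ReLU(-0.7) = 0
ReLU(8.0) = 8.0
ReLU(2.4) = 2.4
Active neurons (>0): 3

3


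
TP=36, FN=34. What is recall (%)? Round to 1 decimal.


Recall = TP / (TP + FN) * 100
= 36 / (36 + 34)
= 36 / 70
= 0.5143
= 51.4%

51.4


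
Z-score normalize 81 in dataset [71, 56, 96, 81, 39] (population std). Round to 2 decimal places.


Mean = (71 + 56 + 96 + 81 + 39) / 5 = 68.6
Variance = sum((x_i - mean)^2) / n = 389.04
Std = sqrt(389.04) = 19.7241
Z = (x - mean) / std
= (81 - 68.6) / 19.7241
= 12.4 / 19.7241
= 0.63

0.63


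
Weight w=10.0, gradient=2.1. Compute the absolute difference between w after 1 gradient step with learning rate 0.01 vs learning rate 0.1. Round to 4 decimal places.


With lr=0.01: w_new = 10.0 - 0.01 * 2.1 = 9.979
With lr=0.1: w_new = 10.0 - 0.1 * 2.1 = 9.79
Absolute difference = |9.979 - 9.79|
= 0.1890

0.1890


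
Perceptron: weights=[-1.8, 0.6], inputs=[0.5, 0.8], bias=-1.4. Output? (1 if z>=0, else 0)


z = w . x + b
= -1.8*0.5 + 0.6*0.8 + -1.4
= -0.9 + 0.48 + -1.4
= -0.42 + -1.4
= -1.82
Since z = -1.82 < 0, output = 0

0


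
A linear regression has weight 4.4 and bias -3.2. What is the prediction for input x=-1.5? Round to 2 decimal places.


y = 4.4 * -1.5 + (-3.2)
= -6.6 + (-3.2)
= -9.80

-9.80


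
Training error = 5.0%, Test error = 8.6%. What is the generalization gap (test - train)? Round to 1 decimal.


Generalization gap = test_error - train_error
= 8.6 - 5.0
= 3.6%
A moderate gap.

3.6


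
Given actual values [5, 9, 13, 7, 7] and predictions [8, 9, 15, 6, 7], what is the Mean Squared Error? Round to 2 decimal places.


Differences: [-3, 0, -2, 1, 0]
Squared errors: [9, 0, 4, 1, 0]
Sum of squared errors = 14
MSE = 14 / 5 = 2.80

2.80


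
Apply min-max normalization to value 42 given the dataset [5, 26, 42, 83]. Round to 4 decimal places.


Min = 5, Max = 83
Range = 83 - 5 = 78
Scaled = (x - min) / (max - min)
= (42 - 5) / 78
= 37 / 78
= 0.4744

0.4744


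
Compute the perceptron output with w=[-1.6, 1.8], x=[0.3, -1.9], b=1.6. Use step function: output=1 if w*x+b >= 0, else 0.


z = w . x + b
= -1.6*0.3 + 1.8*-1.9 + 1.6
= -0.48 + -3.42 + 1.6
= -3.9 + 1.6
= -2.3
Since z = -2.3 < 0, output = 0

0


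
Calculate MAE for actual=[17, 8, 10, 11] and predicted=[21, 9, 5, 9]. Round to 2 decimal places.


Absolute errors: [4, 1, 5, 2]
Sum of absolute errors = 12
MAE = 12 / 4 = 3.00

3.00


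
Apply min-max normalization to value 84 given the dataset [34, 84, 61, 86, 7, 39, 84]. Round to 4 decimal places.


Min = 7, Max = 86
Range = 86 - 7 = 79
Scaled = (x - min) / (max - min)
= (84 - 7) / 79
= 77 / 79
= 0.9747

0.9747


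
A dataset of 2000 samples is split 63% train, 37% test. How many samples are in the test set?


Train samples = 2000 * 63% = 1260
Test samples = 2000 - 1260
= 740

740


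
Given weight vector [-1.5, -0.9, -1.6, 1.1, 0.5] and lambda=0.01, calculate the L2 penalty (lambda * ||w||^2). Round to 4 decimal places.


Squaring each weight:
(-1.5)^2 = 2.25
(-0.9)^2 = 0.81
(-1.6)^2 = 2.56
1.1^2 = 1.21
0.5^2 = 0.25
Sum of squares = 7.08
Penalty = 0.01 * 7.08 = 0.0708

0.0708


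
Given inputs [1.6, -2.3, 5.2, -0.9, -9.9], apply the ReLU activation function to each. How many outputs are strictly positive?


ReLU(x) = max(0, x) for each element:
ReLU(1.6) = 1.6
ReLU(-2.3) = 0
ReLU(5.2) = 5.2
ReLU(-0.9) = 0
ReLU(-9.9) = 0
Active neurons (>0): 2

2


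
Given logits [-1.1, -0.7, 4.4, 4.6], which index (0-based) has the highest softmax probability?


Softmax is a monotonic transformation, so it preserves the argmax.
We need to find the index of the maximum logit.
Index 0: -1.1
Index 1: -0.7
Index 2: 4.4
Index 3: 4.6
Maximum logit = 4.6 at index 3

3


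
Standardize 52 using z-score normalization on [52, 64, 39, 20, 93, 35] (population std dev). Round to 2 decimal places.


Mean = (52 + 64 + 39 + 20 + 93 + 35) / 6 = 50.5
Variance = sum((x_i - mean)^2) / n = 548.9167
Std = sqrt(548.9167) = 23.429
Z = (x - mean) / std
= (52 - 50.5) / 23.429
= 1.5 / 23.429
= 0.06

0.06


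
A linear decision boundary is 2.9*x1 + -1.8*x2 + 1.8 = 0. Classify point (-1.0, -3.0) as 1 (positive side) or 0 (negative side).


Compute 2.9 * -1.0 + -1.8 * -3.0 + 1.8
= -2.9 + 5.4 + 1.8
= 4.3
Since 4.3 >= 0, the point is on the positive side.

1


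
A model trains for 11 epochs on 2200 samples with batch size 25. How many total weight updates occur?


Iterations per epoch = 2200 / 25 = 88
Total updates = iterations_per_epoch * epochs
= 88 * 11
= 968

968


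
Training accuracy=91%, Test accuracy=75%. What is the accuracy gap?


Gap = train_accuracy - test_accuracy
= 91 - 75
= 16%
This gap suggests the model is overfitting.

16


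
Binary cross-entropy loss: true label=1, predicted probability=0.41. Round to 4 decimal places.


For y=1: Loss = -log(p)
= -log(0.41)
= -(-0.8916)
= 0.8916

0.8916


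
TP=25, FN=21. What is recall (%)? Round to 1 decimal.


Recall = TP / (TP + FN) * 100
= 25 / (25 + 21)
= 25 / 46
= 0.5435
= 54.3%

54.3


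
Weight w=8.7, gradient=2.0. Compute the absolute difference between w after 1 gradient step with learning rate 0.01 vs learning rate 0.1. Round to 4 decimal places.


With lr=0.01: w_new = 8.7 - 0.01 * 2.0 = 8.68
With lr=0.1: w_new = 8.7 - 0.1 * 2.0 = 8.5
Absolute difference = |8.68 - 8.5|
= 0.1800

0.1800


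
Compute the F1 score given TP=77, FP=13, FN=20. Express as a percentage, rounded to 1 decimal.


Precision = TP / (TP + FP) = 77 / 90 = 0.8556
Recall = TP / (TP + FN) = 77 / 97 = 0.7938
F1 = 2 * P * R / (P + R)
= 2 * 0.8556 * 0.7938 / (0.8556 + 0.7938)
= 1.3583 / 1.6494
= 0.8235
As percentage: 82.4%

82.4


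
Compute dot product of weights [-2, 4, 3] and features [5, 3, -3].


Element-wise products:
-2 * 5 = -10
4 * 3 = 12
3 * -3 = -9
Sum = -10 + 12 + -9
= -7

-7


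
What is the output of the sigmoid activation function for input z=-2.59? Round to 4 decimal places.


sigmoid(z) = 1 / (1 + exp(-z))
exp(-(-2.59)) = exp(2.59) = 13.3298
1 + 13.3298 = 14.3298
1 / 14.3298 = 0.0698

0.0698


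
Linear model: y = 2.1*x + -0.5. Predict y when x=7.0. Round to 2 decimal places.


y = 2.1 * 7.0 + (-0.5)
= 14.7 + (-0.5)
= 14.20

14.20


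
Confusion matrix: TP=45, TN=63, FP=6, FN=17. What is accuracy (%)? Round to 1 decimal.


Accuracy = (TP + TN) / (TP + TN + FP + FN) * 100
= (45 + 63) / (45 + 63 + 6 + 17)
= 108 / 131
= 0.8244
= 82.4%

82.4


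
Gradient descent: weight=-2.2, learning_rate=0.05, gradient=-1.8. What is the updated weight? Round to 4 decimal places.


w_new = w_old - lr * gradient
= -2.2 - 0.05 * -1.8
= -2.2 - (-0.09)
= -2.1100

-2.1100


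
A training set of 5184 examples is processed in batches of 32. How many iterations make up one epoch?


Iterations per epoch = dataset_size / batch_size
= 5184 / 32
= 162

162


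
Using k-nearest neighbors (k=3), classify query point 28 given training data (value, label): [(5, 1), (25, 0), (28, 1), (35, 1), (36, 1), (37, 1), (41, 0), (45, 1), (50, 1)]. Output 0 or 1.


Distances from query 28:
Point 28 (class 1): distance = 0
Point 25 (class 0): distance = 3
Point 35 (class 1): distance = 7
K=3 nearest neighbors: classes = [1, 0, 1]
Votes for class 1: 2 / 3
Majority vote => class 1

1


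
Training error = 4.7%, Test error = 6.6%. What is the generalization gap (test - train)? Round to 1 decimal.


Generalization gap = test_error - train_error
= 6.6 - 4.7
= 1.9%
A small gap suggests good generalization.

1.9


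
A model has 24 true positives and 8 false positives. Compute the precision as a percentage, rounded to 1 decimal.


Precision = TP / (TP + FP) * 100
= 24 / (24 + 8)
= 24 / 32
= 0.75
= 75.0%

75.0


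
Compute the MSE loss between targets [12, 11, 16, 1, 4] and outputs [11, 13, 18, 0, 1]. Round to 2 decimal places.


Differences: [1, -2, -2, 1, 3]
Squared errors: [1, 4, 4, 1, 9]
Sum of squared errors = 19
MSE = 19 / 5 = 3.80

3.80


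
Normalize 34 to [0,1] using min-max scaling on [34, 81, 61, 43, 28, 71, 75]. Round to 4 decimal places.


Min = 28, Max = 81
Range = 81 - 28 = 53
Scaled = (x - min) / (max - min)
= (34 - 28) / 53
= 6 / 53
= 0.1132

0.1132


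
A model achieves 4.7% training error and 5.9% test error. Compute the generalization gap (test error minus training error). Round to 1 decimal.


Generalization gap = test_error - train_error
= 5.9 - 4.7
= 1.2%
A small gap suggests good generalization.

1.2


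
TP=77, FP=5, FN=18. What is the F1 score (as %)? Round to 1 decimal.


Precision = TP / (TP + FP) = 77 / 82 = 0.939
Recall = TP / (TP + FN) = 77 / 95 = 0.8105
F1 = 2 * P * R / (P + R)
= 2 * 0.939 * 0.8105 / (0.939 + 0.8105)
= 1.5222 / 1.7496
= 0.8701
As percentage: 87.0%

87.0


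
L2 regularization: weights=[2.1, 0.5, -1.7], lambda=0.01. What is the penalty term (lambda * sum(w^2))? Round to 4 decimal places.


Squaring each weight:
2.1^2 = 4.41
0.5^2 = 0.25
(-1.7)^2 = 2.89
Sum of squares = 7.55
Penalty = 0.01 * 7.55 = 0.0755

0.0755


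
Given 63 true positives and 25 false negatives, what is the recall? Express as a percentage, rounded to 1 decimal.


Recall = TP / (TP + FN) * 100
= 63 / (63 + 25)
= 63 / 88
= 0.7159
= 71.6%

71.6


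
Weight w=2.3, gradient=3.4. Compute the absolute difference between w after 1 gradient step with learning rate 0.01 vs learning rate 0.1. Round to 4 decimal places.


With lr=0.01: w_new = 2.3 - 0.01 * 3.4 = 2.266
With lr=0.1: w_new = 2.3 - 0.1 * 3.4 = 1.96
Absolute difference = |2.266 - 1.96|
= 0.3060

0.3060


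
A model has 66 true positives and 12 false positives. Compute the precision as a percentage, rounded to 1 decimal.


Precision = TP / (TP + FP) * 100
= 66 / (66 + 12)
= 66 / 78
= 0.8462
= 84.6%

84.6


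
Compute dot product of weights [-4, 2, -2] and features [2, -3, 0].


Element-wise products:
-4 * 2 = -8
2 * -3 = -6
-2 * 0 = 0
Sum = -8 + -6 + 0
= -14

-14


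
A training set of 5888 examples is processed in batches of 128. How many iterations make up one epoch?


Iterations per epoch = dataset_size / batch_size
= 5888 / 128
= 46

46


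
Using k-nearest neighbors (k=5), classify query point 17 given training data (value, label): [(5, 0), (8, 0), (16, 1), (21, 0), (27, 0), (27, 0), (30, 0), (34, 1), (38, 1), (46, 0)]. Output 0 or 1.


Distances from query 17:
Point 16 (class 1): distance = 1
Point 21 (class 0): distance = 4
Point 8 (class 0): distance = 9
Point 27 (class 0): distance = 10
Point 27 (class 0): distance = 10
K=5 nearest neighbors: classes = [1, 0, 0, 0, 0]
Votes for class 1: 1 / 5
Majority vote => class 0

0


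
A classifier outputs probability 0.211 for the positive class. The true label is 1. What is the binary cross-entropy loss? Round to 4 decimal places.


For y=1: Loss = -log(p)
= -log(0.211)
= -(-1.5559)
= 1.5559

1.5559


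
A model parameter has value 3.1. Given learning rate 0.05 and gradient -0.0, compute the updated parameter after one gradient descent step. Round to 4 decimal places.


w_new = w_old - lr * gradient
= 3.1 - 0.05 * -0.0
= 3.1 - (-0.0)
= 3.1000

3.1000


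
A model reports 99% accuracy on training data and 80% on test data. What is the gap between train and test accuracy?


Gap = train_accuracy - test_accuracy
= 99 - 80
= 19%
This gap suggests the model is overfitting.

19


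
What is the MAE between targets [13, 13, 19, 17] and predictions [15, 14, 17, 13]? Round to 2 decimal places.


Absolute errors: [2, 1, 2, 4]
Sum of absolute errors = 9
MAE = 9 / 4 = 2.25

2.25


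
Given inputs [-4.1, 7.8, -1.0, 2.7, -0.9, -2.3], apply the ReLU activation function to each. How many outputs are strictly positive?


ReLU(x) = max(0, x) for each element:
ReLU(-4.1) = 0
ReLU(7.8) = 7.8
ReLU(-1.0) = 0
ReLU(2.7) = 2.7
ReLU(-0.9) = 0
ReLU(-2.3) = 0
Active neurons (>0): 2

2


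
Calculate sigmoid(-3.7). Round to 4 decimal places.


sigmoid(z) = 1 / (1 + exp(-z))
exp(-(-3.7)) = exp(3.7) = 40.4473
1 + 40.4473 = 41.4473
1 / 41.4473 = 0.0241

0.0241


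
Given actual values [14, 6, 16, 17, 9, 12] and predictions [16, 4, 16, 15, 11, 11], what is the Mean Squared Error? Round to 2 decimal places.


Differences: [-2, 2, 0, 2, -2, 1]
Squared errors: [4, 4, 0, 4, 4, 1]
Sum of squared errors = 17
MSE = 17 / 6 = 2.83

2.83


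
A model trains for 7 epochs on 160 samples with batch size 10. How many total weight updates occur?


Iterations per epoch = 160 / 10 = 16
Total updates = iterations_per_epoch * epochs
= 16 * 7
= 112

112


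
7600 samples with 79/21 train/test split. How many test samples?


Train samples = 7600 * 79% = 6004
Test samples = 7600 - 6004
= 1596

1596


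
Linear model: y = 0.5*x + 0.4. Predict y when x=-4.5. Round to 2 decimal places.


y = 0.5 * -4.5 + (0.4)
= -2.25 + (0.4)
= -1.85

-1.85


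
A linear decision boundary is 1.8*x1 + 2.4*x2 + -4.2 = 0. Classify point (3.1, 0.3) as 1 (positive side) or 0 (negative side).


Compute 1.8 * 3.1 + 2.4 * 0.3 + -4.2
= 5.58 + 0.72 + -4.2
= 2.1
Since 2.1 >= 0, the point is on the positive side.

1


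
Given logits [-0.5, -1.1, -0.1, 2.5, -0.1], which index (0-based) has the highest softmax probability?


Softmax is a monotonic transformation, so it preserves the argmax.
We need to find the index of the maximum logit.
Index 0: -0.5
Index 1: -1.1
Index 2: -0.1
Index 3: 2.5
Index 4: -0.1
Maximum logit = 2.5 at index 3

3


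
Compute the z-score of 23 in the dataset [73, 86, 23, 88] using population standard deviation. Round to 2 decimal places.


Mean = (73 + 86 + 23 + 88) / 4 = 67.5
Variance = sum((x_i - mean)^2) / n = 693.25
Std = sqrt(693.25) = 26.3296
Z = (x - mean) / std
= (23 - 67.5) / 26.3296
= -44.5 / 26.3296
= -1.69

-1.69


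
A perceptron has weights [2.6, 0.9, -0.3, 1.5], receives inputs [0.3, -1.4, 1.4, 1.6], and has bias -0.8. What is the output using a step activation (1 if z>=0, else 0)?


z = w . x + b
= 2.6*0.3 + 0.9*-1.4 + -0.3*1.4 + 1.5*1.6 + -0.8
= 0.78 + -1.26 + -0.42 + 2.4 + -0.8
= 1.5 + -0.8
= 0.7
Since z = 0.7 >= 0, output = 1

1


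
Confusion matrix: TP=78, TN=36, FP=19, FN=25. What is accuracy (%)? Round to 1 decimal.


Accuracy = (TP + TN) / (TP + TN + FP + FN) * 100
= (78 + 36) / (78 + 36 + 19 + 25)
= 114 / 158
= 0.7215
= 72.2%

72.2


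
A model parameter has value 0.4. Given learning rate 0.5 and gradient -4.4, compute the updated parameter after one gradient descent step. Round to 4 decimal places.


w_new = w_old - lr * gradient
= 0.4 - 0.5 * -4.4
= 0.4 - (-2.2)
= 2.6000

2.6000


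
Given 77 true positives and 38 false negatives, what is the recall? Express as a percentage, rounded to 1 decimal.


Recall = TP / (TP + FN) * 100
= 77 / (77 + 38)
= 77 / 115
= 0.6696
= 67.0%

67.0


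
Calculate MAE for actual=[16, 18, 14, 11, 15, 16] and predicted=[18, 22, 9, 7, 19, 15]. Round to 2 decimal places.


Absolute errors: [2, 4, 5, 4, 4, 1]
Sum of absolute errors = 20
MAE = 20 / 6 = 3.33

3.33


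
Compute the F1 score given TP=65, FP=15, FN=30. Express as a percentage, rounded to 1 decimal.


Precision = TP / (TP + FP) = 65 / 80 = 0.8125
Recall = TP / (TP + FN) = 65 / 95 = 0.6842
F1 = 2 * P * R / (P + R)
= 2 * 0.8125 * 0.6842 / (0.8125 + 0.6842)
= 1.1118 / 1.4967
= 0.7429
As percentage: 74.3%

74.3


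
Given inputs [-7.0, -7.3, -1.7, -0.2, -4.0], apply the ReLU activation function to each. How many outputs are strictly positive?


ReLU(x) = max(0, x) for each element:
ReLU(-7.0) = 0
ReLU(-7.3) = 0
ReLU(-1.7) = 0
ReLU(-0.2) = 0
ReLU(-4.0) = 0
Active neurons (>0): 0

0


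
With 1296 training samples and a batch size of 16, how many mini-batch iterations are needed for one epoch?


Iterations per epoch = dataset_size / batch_size
= 1296 / 16
= 81

81


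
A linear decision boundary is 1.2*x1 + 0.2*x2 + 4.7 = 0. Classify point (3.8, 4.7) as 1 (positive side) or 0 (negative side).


Compute 1.2 * 3.8 + 0.2 * 4.7 + 4.7
= 4.56 + 0.94 + 4.7
= 10.2
Since 10.2 >= 0, the point is on the positive side.

1


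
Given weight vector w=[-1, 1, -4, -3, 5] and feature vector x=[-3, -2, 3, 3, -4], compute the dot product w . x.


Element-wise products:
-1 * -3 = 3
1 * -2 = -2
-4 * 3 = -12
-3 * 3 = -9
5 * -4 = -20
Sum = 3 + -2 + -12 + -9 + -20
= -40

-40


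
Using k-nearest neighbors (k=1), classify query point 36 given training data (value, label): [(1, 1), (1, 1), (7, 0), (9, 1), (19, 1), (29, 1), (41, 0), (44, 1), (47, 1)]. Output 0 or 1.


Distances from query 36:
Point 41 (class 0): distance = 5
K=1 nearest neighbors: classes = [0]
Votes for class 1: 0 / 1
Majority vote => class 0

0


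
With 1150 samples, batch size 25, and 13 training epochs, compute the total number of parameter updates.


Iterations per epoch = 1150 / 25 = 46
Total updates = iterations_per_epoch * epochs
= 46 * 13
= 598

598


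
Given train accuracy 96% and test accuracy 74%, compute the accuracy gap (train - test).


Gap = train_accuracy - test_accuracy
= 96 - 74
= 22%
This large gap strongly indicates overfitting.

22


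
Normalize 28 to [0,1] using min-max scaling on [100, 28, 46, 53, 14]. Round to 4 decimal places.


Min = 14, Max = 100
Range = 100 - 14 = 86
Scaled = (x - min) / (max - min)
= (28 - 14) / 86
= 14 / 86
= 0.1628

0.1628


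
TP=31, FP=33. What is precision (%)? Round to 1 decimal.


Precision = TP / (TP + FP) * 100
= 31 / (31 + 33)
= 31 / 64
= 0.4844
= 48.4%

48.4


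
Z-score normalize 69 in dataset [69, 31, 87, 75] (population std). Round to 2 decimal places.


Mean = (69 + 31 + 87 + 75) / 4 = 65.5
Variance = sum((x_i - mean)^2) / n = 438.75
Std = sqrt(438.75) = 20.9464
Z = (x - mean) / std
= (69 - 65.5) / 20.9464
= 3.5 / 20.9464
= 0.17

0.17


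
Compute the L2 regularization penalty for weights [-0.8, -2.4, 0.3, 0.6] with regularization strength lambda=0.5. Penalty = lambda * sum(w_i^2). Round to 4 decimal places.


Squaring each weight:
(-0.8)^2 = 0.64
(-2.4)^2 = 5.76
0.3^2 = 0.09
0.6^2 = 0.36
Sum of squares = 6.85
Penalty = 0.5 * 6.85 = 3.4250

3.4250


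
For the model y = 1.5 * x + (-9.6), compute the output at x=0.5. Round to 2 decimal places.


y = 1.5 * 0.5 + (-9.6)
= 0.75 + (-9.6)
= -8.85

-8.85


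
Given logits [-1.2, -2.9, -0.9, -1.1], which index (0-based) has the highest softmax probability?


Softmax is a monotonic transformation, so it preserves the argmax.
We need to find the index of the maximum logit.
Index 0: -1.2
Index 1: -2.9
Index 2: -0.9
Index 3: -1.1
Maximum logit = -0.9 at index 2

2


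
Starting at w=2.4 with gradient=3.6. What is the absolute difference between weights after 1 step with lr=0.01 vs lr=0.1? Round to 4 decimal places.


With lr=0.01: w_new = 2.4 - 0.01 * 3.6 = 2.364
With lr=0.1: w_new = 2.4 - 0.1 * 3.6 = 2.04
Absolute difference = |2.364 - 2.04|
= 0.3240

0.3240


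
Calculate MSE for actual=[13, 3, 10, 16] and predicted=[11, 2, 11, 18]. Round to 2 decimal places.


Differences: [2, 1, -1, -2]
Squared errors: [4, 1, 1, 4]
Sum of squared errors = 10
MSE = 10 / 4 = 2.50

2.50


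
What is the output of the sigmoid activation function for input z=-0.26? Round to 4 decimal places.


sigmoid(z) = 1 / (1 + exp(-z))
exp(-(-0.26)) = exp(0.26) = 1.2969
1 + 1.2969 = 2.2969
1 / 2.2969 = 0.4354

0.4354


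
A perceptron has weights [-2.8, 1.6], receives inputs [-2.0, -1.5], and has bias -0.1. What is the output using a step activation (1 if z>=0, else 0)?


z = w . x + b
= -2.8*-2.0 + 1.6*-1.5 + -0.1
= 5.6 + -2.4 + -0.1
= 3.2 + -0.1
= 3.1
Since z = 3.1 >= 0, output = 1

1


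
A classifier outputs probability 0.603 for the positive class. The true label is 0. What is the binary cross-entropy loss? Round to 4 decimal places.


For y=0: Loss = -log(1-p)
= -log(1 - 0.603)
= -log(0.397)
= -(-0.9238)
= 0.9238

0.9238


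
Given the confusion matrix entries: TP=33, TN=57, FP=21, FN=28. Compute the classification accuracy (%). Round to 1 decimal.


Accuracy = (TP + TN) / (TP + TN + FP + FN) * 100
= (33 + 57) / (33 + 57 + 21 + 28)
= 90 / 139
= 0.6475
= 64.7%

64.7


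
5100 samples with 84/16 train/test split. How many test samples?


Train samples = 5100 * 84% = 4284
Test samples = 5100 - 4284
= 816

816


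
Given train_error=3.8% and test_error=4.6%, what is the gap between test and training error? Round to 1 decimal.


Generalization gap = test_error - train_error
= 4.6 - 3.8
= 0.8%
A small gap suggests good generalization.

0.8


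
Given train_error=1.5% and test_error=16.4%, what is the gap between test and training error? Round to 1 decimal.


Generalization gap = test_error - train_error
= 16.4 - 1.5
= 14.9%
A large gap suggests overfitting.

14.9


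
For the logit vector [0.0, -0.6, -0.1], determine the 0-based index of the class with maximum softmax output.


Softmax is a monotonic transformation, so it preserves the argmax.
We need to find the index of the maximum logit.
Index 0: 0.0
Index 1: -0.6
Index 2: -0.1
Maximum logit = 0.0 at index 0

0


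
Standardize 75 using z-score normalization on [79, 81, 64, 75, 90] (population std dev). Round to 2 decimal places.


Mean = (79 + 81 + 64 + 75 + 90) / 5 = 77.8
Variance = sum((x_i - mean)^2) / n = 71.76
Std = sqrt(71.76) = 8.4711
Z = (x - mean) / std
= (75 - 77.8) / 8.4711
= -2.8 / 8.4711
= -0.33

-0.33


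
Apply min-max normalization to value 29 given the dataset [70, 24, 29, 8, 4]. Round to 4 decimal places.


Min = 4, Max = 70
Range = 70 - 4 = 66
Scaled = (x - min) / (max - min)
= (29 - 4) / 66
= 25 / 66
= 0.3788

0.3788


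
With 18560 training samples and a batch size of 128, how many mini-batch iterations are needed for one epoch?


Iterations per epoch = dataset_size / batch_size
= 18560 / 128
= 145

145


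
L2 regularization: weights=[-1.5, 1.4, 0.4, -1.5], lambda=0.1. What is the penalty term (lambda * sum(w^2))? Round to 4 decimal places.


Squaring each weight:
(-1.5)^2 = 2.25
1.4^2 = 1.96
0.4^2 = 0.16
(-1.5)^2 = 2.25
Sum of squares = 6.62
Penalty = 0.1 * 6.62 = 0.6620

0.6620


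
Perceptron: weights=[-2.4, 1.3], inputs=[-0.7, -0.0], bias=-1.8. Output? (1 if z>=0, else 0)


z = w . x + b
= -2.4*-0.7 + 1.3*-0.0 + -1.8
= 1.68 + -0.0 + -1.8
= 1.68 + -1.8
= -0.12
Since z = -0.12 < 0, output = 0

0
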